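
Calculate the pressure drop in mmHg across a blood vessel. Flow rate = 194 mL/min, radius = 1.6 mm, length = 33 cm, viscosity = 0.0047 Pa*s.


dP = 8*mu*L*Q / (pi*r^4)
Q = 194 mL/min = 3.23333e-06 m^3/s
dP = 1948.6 Pa = 1948.6 / 133.322 mmHg = 14.62 mmHg


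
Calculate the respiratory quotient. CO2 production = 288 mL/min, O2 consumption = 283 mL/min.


RQ = VCO2 / VO2
RQ = 288 / 283
RQ = 1.018


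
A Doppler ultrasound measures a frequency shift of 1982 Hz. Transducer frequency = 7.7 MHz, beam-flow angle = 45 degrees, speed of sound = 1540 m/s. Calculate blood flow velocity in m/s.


v = fd * c / (2 * f0 * cos(theta))
v = 1982 * 1540 / (2 * 7.7000e+06 * cos(45))
v = 0.2803 m/s


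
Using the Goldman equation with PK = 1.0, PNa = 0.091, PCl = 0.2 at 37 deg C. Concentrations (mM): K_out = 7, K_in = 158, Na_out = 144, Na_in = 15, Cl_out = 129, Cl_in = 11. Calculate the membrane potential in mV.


Vm = (RT/F)*ln((PK*Ko + PNa*Nao + PCl*Cli)/(PK*Ki + PNa*Nai + PCl*Clo))
Numer = 22.304, Denom = 185.165
Vm = -56.56 mV


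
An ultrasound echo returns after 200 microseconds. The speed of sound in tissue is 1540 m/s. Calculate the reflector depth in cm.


depth = c * t / 2
t = 200 us = 2.0000e-04 s
depth = 1540 * 2.0000e-04 / 2
depth = 0.154 m = 15.4 cm


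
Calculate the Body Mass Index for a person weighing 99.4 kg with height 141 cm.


BMI = weight / height^2
height = 141 cm = 1.41 m
BMI = 99.4 / 1.41^2
BMI = 50 kg/m^2


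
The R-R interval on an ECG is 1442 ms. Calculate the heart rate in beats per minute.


HR = 60 / RR_interval(s)
RR = 1442 ms = 1.442 s
HR = 60 / 1.442 = 41.61 bpm


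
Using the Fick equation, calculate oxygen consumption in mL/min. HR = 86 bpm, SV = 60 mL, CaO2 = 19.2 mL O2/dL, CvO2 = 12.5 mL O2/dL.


CO = HR*SV = 86*60/1000 = 5.16 L/min
a-v O2 diff = 19.2 - 12.5 = 6.7 mL/dL
VO2 = CO * (CaO2-CvO2) * 10 dL/L
VO2 = 5.16 * 6.7 * 10
VO2 = 345.7 mL/min


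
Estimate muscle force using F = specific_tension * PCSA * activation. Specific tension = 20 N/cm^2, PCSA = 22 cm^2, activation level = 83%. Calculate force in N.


F = sigma * PCSA * activation
F = 20 * 22 * 0.83
F = 365.2 N


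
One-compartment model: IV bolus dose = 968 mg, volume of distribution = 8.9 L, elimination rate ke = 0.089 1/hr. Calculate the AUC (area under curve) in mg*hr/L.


C0 = Dose/Vd = 968/8.9 = 108.764 mg/L
AUC = C0/ke = 108.764/0.089
AUC = 1222 mg*hr/L


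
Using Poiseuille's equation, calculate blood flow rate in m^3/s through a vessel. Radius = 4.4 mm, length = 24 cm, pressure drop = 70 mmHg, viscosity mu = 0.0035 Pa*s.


Q = pi*r^4*dP / (8*mu*L)
r = 0.0044 m, L = 0.24 m
dP = 70 mmHg = 9332.54 Pa
Q = 0.001635 m^3/s


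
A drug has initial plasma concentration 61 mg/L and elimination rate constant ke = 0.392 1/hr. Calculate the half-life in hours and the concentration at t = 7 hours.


t_half = ln(2) / ke = 0.693147 / 0.392 = 1.768 hr
C(t) = C0 * exp(-ke*t) = 61 * exp(-0.392*7)
C(7) = 3.923 mg/L


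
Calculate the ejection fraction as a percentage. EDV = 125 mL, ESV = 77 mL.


SV = EDV - ESV = 125 - 77 = 48 mL
EF = SV/EDV * 100 = 48/125 * 100
EF = 38.4%


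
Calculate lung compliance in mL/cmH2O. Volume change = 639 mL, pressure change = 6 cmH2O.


C = dV / dP
C = 639 / 6
C = 106.5 mL/cmH2O


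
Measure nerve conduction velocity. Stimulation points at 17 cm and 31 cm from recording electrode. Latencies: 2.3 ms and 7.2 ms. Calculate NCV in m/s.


Distance = (31 - 17) / 100 = 0.14 m
dt = (7.2 - 2.3) / 1000 = 0.0049 s
NCV = dist / dt = 28.57 m/s


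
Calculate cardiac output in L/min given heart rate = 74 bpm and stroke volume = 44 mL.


CO = HR * SV
CO = 74 * 44 / 1000
CO = 3.256 L/min


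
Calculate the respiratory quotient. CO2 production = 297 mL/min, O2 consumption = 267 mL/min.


RQ = VCO2 / VO2
RQ = 297 / 267
RQ = 1.112


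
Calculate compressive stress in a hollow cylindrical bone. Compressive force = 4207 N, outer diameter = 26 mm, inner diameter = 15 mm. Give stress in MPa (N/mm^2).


A = pi*(r_o^2 - r_i^2)
r_o = 13 mm, r_i = 7.5 mm
A = 354.215 mm^2
sigma = F/A = 4207 / 354.215
sigma = 11.88 MPa


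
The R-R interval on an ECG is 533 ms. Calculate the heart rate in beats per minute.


HR = 60 / RR_interval(s)
RR = 533 ms = 0.533 s
HR = 60 / 0.533 = 112.6 bpm


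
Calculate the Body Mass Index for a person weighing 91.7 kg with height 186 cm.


BMI = weight / height^2
height = 186 cm = 1.86 m
BMI = 91.7 / 1.86^2
BMI = 26.51 kg/m^2


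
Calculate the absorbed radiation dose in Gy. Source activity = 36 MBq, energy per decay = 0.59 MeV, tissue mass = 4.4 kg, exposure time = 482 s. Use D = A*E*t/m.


A = 36 MBq = 3.6000e+07 Bq
E = 0.59 MeV = 9.4518e-14 J
D = A*E*t/m = 3.6000e+07*9.4518e-14*482/4.4
D = 3.7274e-04 Gy


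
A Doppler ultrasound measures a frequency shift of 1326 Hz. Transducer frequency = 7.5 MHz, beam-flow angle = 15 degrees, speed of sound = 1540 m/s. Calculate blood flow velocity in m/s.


v = fd * c / (2 * f0 * cos(theta))
v = 1326 * 1540 / (2 * 7.5000e+06 * cos(15))
v = 0.1409 m/s


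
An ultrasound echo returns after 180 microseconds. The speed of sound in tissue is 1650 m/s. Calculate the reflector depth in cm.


depth = c * t / 2
t = 180 us = 1.8000e-04 s
depth = 1650 * 1.8000e-04 / 2
depth = 0.1485 m = 14.85 cm


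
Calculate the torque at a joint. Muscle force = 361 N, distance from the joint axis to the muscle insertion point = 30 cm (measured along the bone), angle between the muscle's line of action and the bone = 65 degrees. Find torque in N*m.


Torque = F * d * sin(theta)   (moment arm = d*sin(theta))
d = 30 cm = 0.3 m
Torque = 361 * 0.3 * sin(65)
Torque = 98.15 N*m


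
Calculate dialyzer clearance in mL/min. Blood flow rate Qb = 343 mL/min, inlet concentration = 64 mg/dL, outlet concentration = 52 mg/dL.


K = Qb * (Cb_in - Cb_out) / Cb_in
K = 343 * (64 - 52) / 64
K = 64.31 mL/min


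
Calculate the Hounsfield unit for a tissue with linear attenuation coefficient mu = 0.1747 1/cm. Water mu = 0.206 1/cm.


HU = ((mu_tissue - mu_water) / mu_water) * 1000
HU = ((0.1747 - 0.206) / 0.206) * 1000
HU = -151.9


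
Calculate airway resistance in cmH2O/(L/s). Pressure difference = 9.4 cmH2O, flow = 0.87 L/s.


R = dP / flow
R = 9.4 / 0.87
R = 10.8 cmH2O/(L/s)


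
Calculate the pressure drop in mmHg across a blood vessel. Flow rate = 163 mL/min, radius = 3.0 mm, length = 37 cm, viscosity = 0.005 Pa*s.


dP = 8*mu*L*Q / (pi*r^4)
Q = 163 mL/min = 2.71667e-06 m^3/s
dP = 158.002 Pa = 158.002 / 133.322 mmHg = 1.185 mmHg


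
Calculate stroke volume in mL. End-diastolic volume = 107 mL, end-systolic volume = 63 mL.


SV = EDV - ESV
SV = 107 - 63
SV = 44 mL


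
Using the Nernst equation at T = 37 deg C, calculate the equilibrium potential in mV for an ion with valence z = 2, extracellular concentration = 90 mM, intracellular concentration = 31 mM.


E = (RT/(zF)) * ln(C_out/C_in)
T = 37 + 273.15 = 310.15 K
E = (8.314 * 310.15 / (2 * 96485)) * ln(90/31)
E = 14.24 mV


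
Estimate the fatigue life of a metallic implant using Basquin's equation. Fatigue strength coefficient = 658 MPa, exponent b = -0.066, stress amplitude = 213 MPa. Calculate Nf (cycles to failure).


sigma_a = sigma_f' * (2Nf)^b
2Nf = (sigma_a/sigma_f')^(1/b)
2Nf = (213/658)^(1/-0.066)
2Nf = 26418824
Nf = 1.3209e+07


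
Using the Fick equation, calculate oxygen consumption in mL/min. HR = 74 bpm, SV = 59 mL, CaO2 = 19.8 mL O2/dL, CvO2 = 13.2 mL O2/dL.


CO = HR*SV = 74*59/1000 = 4.366 L/min
a-v O2 diff = 19.8 - 13.2 = 6.6 mL/dL
VO2 = CO * (CaO2-CvO2) * 10 dL/L
VO2 = 4.366 * 6.6 * 10
VO2 = 288.2 mL/min


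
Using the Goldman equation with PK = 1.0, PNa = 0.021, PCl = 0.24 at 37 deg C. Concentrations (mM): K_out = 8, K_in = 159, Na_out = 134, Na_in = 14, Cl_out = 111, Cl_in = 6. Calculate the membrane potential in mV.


Vm = (RT/F)*ln((PK*Ko + PNa*Nao + PCl*Cli)/(PK*Ki + PNa*Nai + PCl*Clo))
Numer = 12.254, Denom = 185.934
Vm = -72.68 mV


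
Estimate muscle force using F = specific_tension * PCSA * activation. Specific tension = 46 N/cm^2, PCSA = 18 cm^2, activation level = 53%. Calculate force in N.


F = sigma * PCSA * activation
F = 46 * 18 * 0.53
F = 438.8 N


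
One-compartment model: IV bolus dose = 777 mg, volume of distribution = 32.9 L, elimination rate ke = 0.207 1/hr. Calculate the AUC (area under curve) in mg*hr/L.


C0 = Dose/Vd = 777/32.9 = 23.617 mg/L
AUC = C0/ke = 23.617/0.207
AUC = 114.1 mg*hr/L


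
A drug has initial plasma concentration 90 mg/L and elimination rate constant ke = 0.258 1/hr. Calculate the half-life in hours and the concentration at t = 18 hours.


t_half = ln(2) / ke = 0.693147 / 0.258 = 2.687 hr
C(t) = C0 * exp(-ke*t) = 90 * exp(-0.258*18)
C(18) = 0.8657 mg/L


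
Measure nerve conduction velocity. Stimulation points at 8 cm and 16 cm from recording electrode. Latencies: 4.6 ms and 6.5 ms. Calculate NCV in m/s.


Distance = (16 - 8) / 100 = 0.08 m
dt = (6.5 - 4.6) / 1000 = 0.0019 s
NCV = dist / dt = 42.11 m/s


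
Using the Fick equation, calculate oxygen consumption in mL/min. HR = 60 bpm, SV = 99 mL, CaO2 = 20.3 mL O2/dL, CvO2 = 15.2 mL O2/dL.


CO = HR*SV = 60*99/1000 = 5.94 L/min
a-v O2 diff = 20.3 - 15.2 = 5.1 mL/dL
VO2 = CO * (CaO2-CvO2) * 10 dL/L
VO2 = 5.94 * 5.1 * 10
VO2 = 302.9 mL/min


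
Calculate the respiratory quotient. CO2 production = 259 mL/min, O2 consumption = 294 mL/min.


RQ = VCO2 / VO2
RQ = 259 / 294
RQ = 0.881


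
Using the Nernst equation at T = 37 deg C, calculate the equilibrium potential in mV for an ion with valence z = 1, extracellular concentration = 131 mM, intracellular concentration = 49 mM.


E = (RT/(zF)) * ln(C_out/C_in)
T = 37 + 273.15 = 310.15 K
E = (8.314 * 310.15 / (1 * 96485)) * ln(131/49)
E = 26.28 mV


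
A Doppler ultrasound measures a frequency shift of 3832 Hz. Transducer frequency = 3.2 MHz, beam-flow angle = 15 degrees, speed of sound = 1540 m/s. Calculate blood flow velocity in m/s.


v = fd * c / (2 * f0 * cos(theta))
v = 3832 * 1540 / (2 * 3.2000e+06 * cos(15))
v = 0.9546 m/s


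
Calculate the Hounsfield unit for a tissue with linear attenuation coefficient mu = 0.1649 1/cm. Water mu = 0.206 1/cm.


HU = ((mu_tissue - mu_water) / mu_water) * 1000
HU = ((0.1649 - 0.206) / 0.206) * 1000
HU = -199.5


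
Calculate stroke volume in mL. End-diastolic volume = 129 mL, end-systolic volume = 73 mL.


SV = EDV - ESV
SV = 129 - 73
SV = 56 mL


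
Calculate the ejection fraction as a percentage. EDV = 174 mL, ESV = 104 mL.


SV = EDV - ESV = 174 - 104 = 70 mL
EF = SV/EDV * 100 = 70/174 * 100
EF = 40.23%


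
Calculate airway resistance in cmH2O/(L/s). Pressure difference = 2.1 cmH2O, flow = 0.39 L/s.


R = dP / flow
R = 2.1 / 0.39
R = 5.385 cmH2O/(L/s)


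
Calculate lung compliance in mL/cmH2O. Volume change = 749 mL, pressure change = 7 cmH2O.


C = dV / dP
C = 749 / 7
C = 107 mL/cmH2O


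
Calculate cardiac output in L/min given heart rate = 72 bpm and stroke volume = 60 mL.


CO = HR * SV
CO = 72 * 60 / 1000
CO = 4.32 L/min


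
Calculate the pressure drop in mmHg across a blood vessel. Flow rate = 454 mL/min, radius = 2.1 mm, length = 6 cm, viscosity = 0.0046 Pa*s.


dP = 8*mu*L*Q / (pi*r^4)
Q = 454 mL/min = 7.56667e-06 m^3/s
dP = 273.449 Pa = 273.449 / 133.322 mmHg = 2.051 mmHg


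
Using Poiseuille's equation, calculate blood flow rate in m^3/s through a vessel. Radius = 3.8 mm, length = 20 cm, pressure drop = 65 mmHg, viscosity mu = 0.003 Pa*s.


Q = pi*r^4*dP / (8*mu*L)
r = 0.0038 m, L = 0.2 m
dP = 65 mmHg = 8665.93 Pa
Q = 0.001183 m^3/s


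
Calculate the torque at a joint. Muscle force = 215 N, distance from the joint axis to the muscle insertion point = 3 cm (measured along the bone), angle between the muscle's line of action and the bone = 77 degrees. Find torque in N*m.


Torque = F * d * sin(theta)   (moment arm = d*sin(theta))
d = 3 cm = 0.03 m
Torque = 215 * 0.03 * sin(77)
Torque = 6.285 N*m


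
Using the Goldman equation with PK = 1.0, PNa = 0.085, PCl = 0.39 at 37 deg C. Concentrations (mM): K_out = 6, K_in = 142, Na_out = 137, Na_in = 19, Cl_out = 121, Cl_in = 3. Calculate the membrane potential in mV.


Vm = (RT/F)*ln((PK*Ko + PNa*Nao + PCl*Cli)/(PK*Ki + PNa*Nai + PCl*Clo))
Numer = 18.815, Denom = 190.805
Vm = -61.91 mV


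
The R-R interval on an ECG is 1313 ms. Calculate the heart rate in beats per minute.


HR = 60 / RR_interval(s)
RR = 1313 ms = 1.313 s
HR = 60 / 1.313 = 45.7 bpm


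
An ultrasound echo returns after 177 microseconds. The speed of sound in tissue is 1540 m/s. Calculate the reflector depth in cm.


depth = c * t / 2
t = 177 us = 1.7700e-04 s
depth = 1540 * 1.7700e-04 / 2
depth = 0.13629 m = 13.629 cm


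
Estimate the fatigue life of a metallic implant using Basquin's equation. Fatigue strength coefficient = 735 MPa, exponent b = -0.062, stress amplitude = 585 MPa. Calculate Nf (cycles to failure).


sigma_a = sigma_f' * (2Nf)^b
2Nf = (sigma_a/sigma_f')^(1/b)
2Nf = (585/735)^(1/-0.062)
2Nf = 39.709528
Nf = 19.85


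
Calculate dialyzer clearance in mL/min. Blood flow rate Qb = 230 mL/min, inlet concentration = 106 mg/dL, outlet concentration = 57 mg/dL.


K = Qb * (Cb_in - Cb_out) / Cb_in
K = 230 * (106 - 57) / 106
K = 106.3 mL/min


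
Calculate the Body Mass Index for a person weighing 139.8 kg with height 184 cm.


BMI = weight / height^2
height = 184 cm = 1.84 m
BMI = 139.8 / 1.84^2
BMI = 41.29 kg/m^2


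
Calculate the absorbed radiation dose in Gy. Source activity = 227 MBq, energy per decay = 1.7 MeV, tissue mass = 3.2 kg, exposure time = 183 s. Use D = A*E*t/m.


A = 227 MBq = 2.2700e+08 Bq
E = 1.7 MeV = 2.7234e-13 J
D = A*E*t/m = 2.2700e+08*2.7234e-13*183/3.2
D = 0.003535 Gy


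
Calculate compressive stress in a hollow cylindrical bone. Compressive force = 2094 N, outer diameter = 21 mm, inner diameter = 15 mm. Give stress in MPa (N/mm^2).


A = pi*(r_o^2 - r_i^2)
r_o = 10.5 mm, r_i = 7.5 mm
A = 169.646 mm^2
sigma = F/A = 2094 / 169.646
sigma = 12.34 MPa


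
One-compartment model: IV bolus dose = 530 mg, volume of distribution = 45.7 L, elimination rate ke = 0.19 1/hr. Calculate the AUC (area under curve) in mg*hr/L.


C0 = Dose/Vd = 530/45.7 = 11.5974 mg/L
AUC = C0/ke = 11.5974/0.19
AUC = 61.04 mg*hr/L


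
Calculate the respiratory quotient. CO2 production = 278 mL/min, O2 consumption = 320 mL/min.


RQ = VCO2 / VO2
RQ = 278 / 320
RQ = 0.8688


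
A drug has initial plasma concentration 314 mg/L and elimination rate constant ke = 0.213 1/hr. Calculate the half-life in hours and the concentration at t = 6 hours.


t_half = ln(2) / ke = 0.693147 / 0.213 = 3.254 hr
C(t) = C0 * exp(-ke*t) = 314 * exp(-0.213*6)
C(6) = 87.48 mg/L


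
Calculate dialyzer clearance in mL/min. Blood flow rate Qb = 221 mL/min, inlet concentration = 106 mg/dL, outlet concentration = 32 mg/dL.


K = Qb * (Cb_in - Cb_out) / Cb_in
K = 221 * (106 - 32) / 106
K = 154.3 mL/min


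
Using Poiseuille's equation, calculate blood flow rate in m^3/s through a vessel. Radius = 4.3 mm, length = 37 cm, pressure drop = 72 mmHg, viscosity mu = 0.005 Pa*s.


Q = pi*r^4*dP / (8*mu*L)
r = 0.0043 m, L = 0.37 m
dP = 72 mmHg = 9599.184 Pa
Q = 6.9662e-04 m^3/s


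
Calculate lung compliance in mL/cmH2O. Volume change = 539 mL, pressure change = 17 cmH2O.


C = dV / dP
C = 539 / 17
C = 31.71 mL/cmH2O


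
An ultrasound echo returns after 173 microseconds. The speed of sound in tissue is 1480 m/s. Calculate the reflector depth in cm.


depth = c * t / 2
t = 173 us = 1.7300e-04 s
depth = 1480 * 1.7300e-04 / 2
depth = 0.12802 m = 12.802 cm


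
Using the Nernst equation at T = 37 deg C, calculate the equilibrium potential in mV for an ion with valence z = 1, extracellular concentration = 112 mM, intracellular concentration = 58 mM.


E = (RT/(zF)) * ln(C_out/C_in)
T = 37 + 273.15 = 310.15 K
E = (8.314 * 310.15 / (1 * 96485)) * ln(112/58)
E = 17.59 mV


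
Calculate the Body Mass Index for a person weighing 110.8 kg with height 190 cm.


BMI = weight / height^2
height = 190 cm = 1.9 m
BMI = 110.8 / 1.9^2
BMI = 30.69 kg/m^2


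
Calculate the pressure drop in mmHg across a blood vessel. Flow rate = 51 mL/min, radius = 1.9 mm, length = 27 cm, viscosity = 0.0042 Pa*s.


dP = 8*mu*L*Q / (pi*r^4)
Q = 51 mL/min = 8.5e-07 m^3/s
dP = 188.347 Pa = 188.347 / 133.322 mmHg = 1.413 mmHg


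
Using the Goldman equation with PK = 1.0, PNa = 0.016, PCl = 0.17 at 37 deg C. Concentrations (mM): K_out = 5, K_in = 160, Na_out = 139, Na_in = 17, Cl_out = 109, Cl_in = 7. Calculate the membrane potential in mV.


Vm = (RT/F)*ln((PK*Ko + PNa*Nao + PCl*Cli)/(PK*Ki + PNa*Nai + PCl*Clo))
Numer = 8.414, Denom = 178.802
Vm = -81.68 mV


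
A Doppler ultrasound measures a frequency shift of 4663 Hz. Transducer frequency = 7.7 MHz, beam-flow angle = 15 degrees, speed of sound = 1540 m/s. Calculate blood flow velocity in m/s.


v = fd * c / (2 * f0 * cos(theta))
v = 4663 * 1540 / (2 * 7.7000e+06 * cos(15))
v = 0.4827 m/s


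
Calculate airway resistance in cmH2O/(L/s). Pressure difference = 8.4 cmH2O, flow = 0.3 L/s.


R = dP / flow
R = 8.4 / 0.3
R = 28 cmH2O/(L/s)


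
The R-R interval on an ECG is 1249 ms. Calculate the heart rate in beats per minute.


HR = 60 / RR_interval(s)
RR = 1249 ms = 1.249 s
HR = 60 / 1.249 = 48.04 bpm


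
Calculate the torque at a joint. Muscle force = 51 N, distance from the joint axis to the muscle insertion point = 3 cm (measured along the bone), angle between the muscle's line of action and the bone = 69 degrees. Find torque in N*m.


Torque = F * d * sin(theta)   (moment arm = d*sin(theta))
d = 3 cm = 0.03 m
Torque = 51 * 0.03 * sin(69)
Torque = 1.428 N*m


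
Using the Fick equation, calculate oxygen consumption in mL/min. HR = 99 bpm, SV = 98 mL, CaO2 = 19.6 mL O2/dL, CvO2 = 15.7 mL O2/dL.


CO = HR*SV = 99*98/1000 = 9.702 L/min
a-v O2 diff = 19.6 - 15.7 = 3.9 mL/dL
VO2 = CO * (CaO2-CvO2) * 10 dL/L
VO2 = 9.702 * 3.9 * 10
VO2 = 378.4 mL/min


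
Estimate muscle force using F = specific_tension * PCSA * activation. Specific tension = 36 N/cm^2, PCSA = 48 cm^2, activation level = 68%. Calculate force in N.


F = sigma * PCSA * activation
F = 36 * 48 * 0.68
F = 1175 N


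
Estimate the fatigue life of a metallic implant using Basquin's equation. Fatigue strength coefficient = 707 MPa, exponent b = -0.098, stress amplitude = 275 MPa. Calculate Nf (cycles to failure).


sigma_a = sigma_f' * (2Nf)^b
2Nf = (sigma_a/sigma_f')^(1/b)
2Nf = (275/707)^(1/-0.098)
2Nf = 15295.313
Nf = 7648


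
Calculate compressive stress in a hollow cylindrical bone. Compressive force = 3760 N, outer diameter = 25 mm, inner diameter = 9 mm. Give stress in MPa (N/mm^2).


A = pi*(r_o^2 - r_i^2)
r_o = 12.5 mm, r_i = 4.5 mm
A = 427.257 mm^2
sigma = F/A = 3760 / 427.257
sigma = 8.8 MPa


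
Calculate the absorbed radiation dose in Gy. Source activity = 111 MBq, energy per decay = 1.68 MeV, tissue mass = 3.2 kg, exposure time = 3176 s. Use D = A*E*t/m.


A = 111 MBq = 1.1100e+08 Bq
E = 1.68 MeV = 2.69136e-13 J
D = A*E*t/m = 1.1100e+08*2.69136e-13*3176/3.2
D = 0.02965 Gy


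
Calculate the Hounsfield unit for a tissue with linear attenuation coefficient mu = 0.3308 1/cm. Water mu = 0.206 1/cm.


HU = ((mu_tissue - mu_water) / mu_water) * 1000
HU = ((0.3308 - 0.206) / 0.206) * 1000
HU = 605.8


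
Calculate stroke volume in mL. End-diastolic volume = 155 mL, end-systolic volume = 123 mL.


SV = EDV - ESV
SV = 155 - 123
SV = 32 mL


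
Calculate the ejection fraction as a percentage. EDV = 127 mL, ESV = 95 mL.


SV = EDV - ESV = 127 - 95 = 32 mL
EF = SV/EDV * 100 = 32/127 * 100
EF = 25.2%


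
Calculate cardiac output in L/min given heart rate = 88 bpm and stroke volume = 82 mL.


CO = HR * SV
CO = 88 * 82 / 1000
CO = 7.216 L/min


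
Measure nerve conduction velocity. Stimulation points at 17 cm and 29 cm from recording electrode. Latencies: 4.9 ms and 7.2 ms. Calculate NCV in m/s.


Distance = (29 - 17) / 100 = 0.12 m
dt = (7.2 - 4.9) / 1000 = 0.0023 s
NCV = dist / dt = 52.17 m/s


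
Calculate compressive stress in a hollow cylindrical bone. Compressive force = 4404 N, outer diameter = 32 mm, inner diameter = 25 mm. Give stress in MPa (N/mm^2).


A = pi*(r_o^2 - r_i^2)
r_o = 16 mm, r_i = 12.5 mm
A = 313.374 mm^2
sigma = F/A = 4404 / 313.374
sigma = 14.05 MPa


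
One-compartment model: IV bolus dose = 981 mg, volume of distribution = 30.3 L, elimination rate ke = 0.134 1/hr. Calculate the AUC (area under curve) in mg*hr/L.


C0 = Dose/Vd = 981/30.3 = 32.3762 mg/L
AUC = C0/ke = 32.3762/0.134
AUC = 241.6 mg*hr/L


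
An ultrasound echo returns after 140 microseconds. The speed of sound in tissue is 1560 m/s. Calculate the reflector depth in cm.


depth = c * t / 2
t = 140 us = 1.4000e-04 s
depth = 1560 * 1.4000e-04 / 2
depth = 0.1092 m = 10.92 cm


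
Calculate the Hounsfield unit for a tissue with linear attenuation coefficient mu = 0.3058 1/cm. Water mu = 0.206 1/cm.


HU = ((mu_tissue - mu_water) / mu_water) * 1000
HU = ((0.3058 - 0.206) / 0.206) * 1000
HU = 484.5


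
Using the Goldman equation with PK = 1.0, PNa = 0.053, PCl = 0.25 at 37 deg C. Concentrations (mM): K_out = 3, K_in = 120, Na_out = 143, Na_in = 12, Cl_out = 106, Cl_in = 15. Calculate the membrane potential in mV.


Vm = (RT/F)*ln((PK*Ko + PNa*Nao + PCl*Cli)/(PK*Ki + PNa*Nai + PCl*Clo))
Numer = 14.329, Denom = 147.136
Vm = -62.25 mV


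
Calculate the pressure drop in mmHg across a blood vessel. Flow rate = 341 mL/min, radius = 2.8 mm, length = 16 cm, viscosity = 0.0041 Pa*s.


dP = 8*mu*L*Q / (pi*r^4)
Q = 341 mL/min = 5.68333e-06 m^3/s
dP = 154.46 Pa = 154.46 / 133.322 mmHg = 1.159 mmHg


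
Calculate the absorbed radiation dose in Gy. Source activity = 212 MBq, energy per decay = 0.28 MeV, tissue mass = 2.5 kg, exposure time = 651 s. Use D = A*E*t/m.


A = 212 MBq = 2.1200e+08 Bq
E = 0.28 MeV = 4.4856e-14 J
D = A*E*t/m = 2.1200e+08*4.4856e-14*651/2.5
D = 0.002476 Gy


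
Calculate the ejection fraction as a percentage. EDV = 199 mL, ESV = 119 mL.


SV = EDV - ESV = 199 - 119 = 80 mL
EF = SV/EDV * 100 = 80/199 * 100
EF = 40.2%


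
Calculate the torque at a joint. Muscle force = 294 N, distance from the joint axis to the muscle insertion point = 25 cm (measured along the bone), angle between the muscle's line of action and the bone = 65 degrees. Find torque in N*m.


Torque = F * d * sin(theta)   (moment arm = d*sin(theta))
d = 25 cm = 0.25 m
Torque = 294 * 0.25 * sin(65)
Torque = 66.61 N*m


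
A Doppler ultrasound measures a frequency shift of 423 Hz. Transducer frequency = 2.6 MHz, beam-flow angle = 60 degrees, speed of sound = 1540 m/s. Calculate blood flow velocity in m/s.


v = fd * c / (2 * f0 * cos(theta))
v = 423 * 1540 / (2 * 2.6000e+06 * cos(60))
v = 0.2505 m/s


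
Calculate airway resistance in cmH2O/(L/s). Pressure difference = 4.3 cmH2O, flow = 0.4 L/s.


R = dP / flow
R = 4.3 / 0.4
R = 10.75 cmH2O/(L/s)


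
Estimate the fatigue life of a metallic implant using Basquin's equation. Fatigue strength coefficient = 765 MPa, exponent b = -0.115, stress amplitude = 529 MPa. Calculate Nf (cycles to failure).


sigma_a = sigma_f' * (2Nf)^b
2Nf = (sigma_a/sigma_f')^(1/b)
2Nf = (529/765)^(1/-0.115)
2Nf = 24.722569
Nf = 12.36


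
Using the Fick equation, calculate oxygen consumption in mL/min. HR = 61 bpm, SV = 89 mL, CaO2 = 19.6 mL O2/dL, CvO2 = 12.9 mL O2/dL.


CO = HR*SV = 61*89/1000 = 5.429 L/min
a-v O2 diff = 19.6 - 12.9 = 6.7 mL/dL
VO2 = CO * (CaO2-CvO2) * 10 dL/L
VO2 = 5.429 * 6.7 * 10
VO2 = 363.7 mL/min


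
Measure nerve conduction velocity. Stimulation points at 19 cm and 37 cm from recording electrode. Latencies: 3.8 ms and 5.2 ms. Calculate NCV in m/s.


Distance = (37 - 19) / 100 = 0.18 m
dt = (5.2 - 3.8) / 1000 = 0.0014 s
NCV = dist / dt = 128.6 m/s


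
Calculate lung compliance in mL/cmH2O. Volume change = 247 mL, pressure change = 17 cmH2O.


C = dV / dP
C = 247 / 17
C = 14.53 mL/cmH2O


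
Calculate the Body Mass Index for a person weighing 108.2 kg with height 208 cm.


BMI = weight / height^2
height = 208 cm = 2.08 m
BMI = 108.2 / 2.08^2
BMI = 25.01 kg/m^2


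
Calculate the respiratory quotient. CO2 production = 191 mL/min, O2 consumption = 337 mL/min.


RQ = VCO2 / VO2
RQ = 191 / 337
RQ = 0.5668


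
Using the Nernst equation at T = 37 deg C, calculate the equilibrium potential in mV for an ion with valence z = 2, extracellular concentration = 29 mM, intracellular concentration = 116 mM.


E = (RT/(zF)) * ln(C_out/C_in)
T = 37 + 273.15 = 310.15 K
E = (8.314 * 310.15 / (2 * 96485)) * ln(29/116)
E = -18.52 mV


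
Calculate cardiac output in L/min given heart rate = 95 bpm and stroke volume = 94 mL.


CO = HR * SV
CO = 95 * 94 / 1000
CO = 8.93 L/min


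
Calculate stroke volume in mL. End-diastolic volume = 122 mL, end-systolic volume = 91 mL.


SV = EDV - ESV
SV = 122 - 91
SV = 31 mL


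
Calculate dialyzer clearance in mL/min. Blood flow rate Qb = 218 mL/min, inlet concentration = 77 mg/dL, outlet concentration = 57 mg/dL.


K = Qb * (Cb_in - Cb_out) / Cb_in
K = 218 * (77 - 57) / 77
K = 56.62 mL/min


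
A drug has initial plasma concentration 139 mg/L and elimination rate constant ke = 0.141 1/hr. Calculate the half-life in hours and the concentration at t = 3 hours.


t_half = ln(2) / ke = 0.693147 / 0.141 = 4.916 hr
C(t) = C0 * exp(-ke*t) = 139 * exp(-0.141*3)
C(3) = 91.06 mg/L


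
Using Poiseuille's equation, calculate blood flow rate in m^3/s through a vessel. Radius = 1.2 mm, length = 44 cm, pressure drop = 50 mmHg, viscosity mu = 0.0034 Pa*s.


Q = pi*r^4*dP / (8*mu*L)
r = 0.0012 m, L = 0.44 m
dP = 50 mmHg = 6666.1 Pa
Q = 3.6285e-06 m^3/s


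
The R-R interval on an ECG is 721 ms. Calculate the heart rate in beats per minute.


HR = 60 / RR_interval(s)
RR = 721 ms = 0.721 s
HR = 60 / 0.721 = 83.22 bpm


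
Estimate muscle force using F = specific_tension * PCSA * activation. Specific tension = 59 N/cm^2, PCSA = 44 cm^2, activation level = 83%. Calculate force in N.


F = sigma * PCSA * activation
F = 59 * 44 * 0.83
F = 2155 N


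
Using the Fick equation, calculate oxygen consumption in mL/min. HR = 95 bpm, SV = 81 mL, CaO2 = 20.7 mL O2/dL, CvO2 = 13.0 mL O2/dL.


CO = HR*SV = 95*81/1000 = 7.695 L/min
a-v O2 diff = 20.7 - 13.0 = 7.7 mL/dL
VO2 = CO * (CaO2-CvO2) * 10 dL/L
VO2 = 7.695 * 7.7 * 10
VO2 = 592.5 mL/min


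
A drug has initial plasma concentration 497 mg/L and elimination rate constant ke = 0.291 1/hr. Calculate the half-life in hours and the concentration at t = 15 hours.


t_half = ln(2) / ke = 0.693147 / 0.291 = 2.382 hr
C(t) = C0 * exp(-ke*t) = 497 * exp(-0.291*15)
C(15) = 6.319 mg/L


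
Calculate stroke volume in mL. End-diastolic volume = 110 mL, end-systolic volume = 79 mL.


SV = EDV - ESV
SV = 110 - 79
SV = 31 mL


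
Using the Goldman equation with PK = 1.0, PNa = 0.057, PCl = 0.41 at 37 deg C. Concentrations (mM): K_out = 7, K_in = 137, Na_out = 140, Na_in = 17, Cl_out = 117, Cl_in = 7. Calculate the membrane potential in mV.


Vm = (RT/F)*ln((PK*Ko + PNa*Nao + PCl*Cli)/(PK*Ki + PNa*Nai + PCl*Clo))
Numer = 17.85, Denom = 185.939
Vm = -62.63 mV


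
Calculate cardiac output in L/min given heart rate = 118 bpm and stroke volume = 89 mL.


CO = HR * SV
CO = 118 * 89 / 1000
CO = 10.5 L/min


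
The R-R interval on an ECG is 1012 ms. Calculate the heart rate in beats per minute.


HR = 60 / RR_interval(s)
RR = 1012 ms = 1.012 s
HR = 60 / 1.012 = 59.29 bpm


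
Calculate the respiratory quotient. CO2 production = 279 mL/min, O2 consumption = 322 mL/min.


RQ = VCO2 / VO2
RQ = 279 / 322
RQ = 0.8665


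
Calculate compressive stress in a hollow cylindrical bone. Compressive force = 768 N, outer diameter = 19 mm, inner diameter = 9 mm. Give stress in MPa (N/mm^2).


A = pi*(r_o^2 - r_i^2)
r_o = 9.5 mm, r_i = 4.5 mm
A = 219.911 mm^2
sigma = F/A = 768 / 219.911
sigma = 3.492 MPa


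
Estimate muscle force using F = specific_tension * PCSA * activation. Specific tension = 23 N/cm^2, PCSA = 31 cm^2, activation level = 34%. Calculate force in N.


F = sigma * PCSA * activation
F = 23 * 31 * 0.34
F = 242.4 N


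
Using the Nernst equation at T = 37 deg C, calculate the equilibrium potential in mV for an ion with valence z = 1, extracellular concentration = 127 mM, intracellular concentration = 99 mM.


E = (RT/(zF)) * ln(C_out/C_in)
T = 37 + 273.15 = 310.15 K
E = (8.314 * 310.15 / (1 * 96485)) * ln(127/99)
E = 6.656 mV


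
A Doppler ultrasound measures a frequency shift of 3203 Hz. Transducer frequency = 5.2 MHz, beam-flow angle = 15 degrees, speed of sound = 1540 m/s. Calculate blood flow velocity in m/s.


v = fd * c / (2 * f0 * cos(theta))
v = 3203 * 1540 / (2 * 5.2000e+06 * cos(15))
v = 0.491 m/s


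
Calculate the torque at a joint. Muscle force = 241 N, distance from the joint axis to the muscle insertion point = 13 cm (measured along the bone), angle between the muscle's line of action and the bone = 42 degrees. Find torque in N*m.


Torque = F * d * sin(theta)   (moment arm = d*sin(theta))
d = 13 cm = 0.13 m
Torque = 241 * 0.13 * sin(42)
Torque = 20.96 N*m


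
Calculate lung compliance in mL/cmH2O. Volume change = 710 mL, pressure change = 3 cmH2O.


C = dV / dP
C = 710 / 3
C = 236.7 mL/cmH2O


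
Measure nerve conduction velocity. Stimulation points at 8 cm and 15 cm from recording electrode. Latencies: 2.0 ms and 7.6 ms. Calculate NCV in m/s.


Distance = (15 - 8) / 100 = 0.07 m
dt = (7.6 - 2.0) / 1000 = 0.0056 s
NCV = dist / dt = 12.5 m/s


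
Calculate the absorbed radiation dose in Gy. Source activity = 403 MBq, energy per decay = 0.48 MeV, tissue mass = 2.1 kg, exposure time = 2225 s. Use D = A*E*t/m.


A = 403 MBq = 4.0300e+08 Bq
E = 0.48 MeV = 7.6896e-14 J
D = A*E*t/m = 4.0300e+08*7.6896e-14*2225/2.1
D = 0.03283 Gy


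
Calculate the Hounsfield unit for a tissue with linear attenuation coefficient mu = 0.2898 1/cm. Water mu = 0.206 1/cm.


HU = ((mu_tissue - mu_water) / mu_water) * 1000
HU = ((0.2898 - 0.206) / 0.206) * 1000
HU = 406.8


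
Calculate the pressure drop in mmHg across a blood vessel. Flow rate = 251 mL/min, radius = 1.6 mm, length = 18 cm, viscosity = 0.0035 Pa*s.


dP = 8*mu*L*Q / (pi*r^4)
Q = 251 mL/min = 4.18333e-06 m^3/s
dP = 1024.05 Pa = 1024.05 / 133.322 mmHg = 7.681 mmHg


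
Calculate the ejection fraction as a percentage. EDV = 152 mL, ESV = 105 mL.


SV = EDV - ESV = 152 - 105 = 47 mL
EF = SV/EDV * 100 = 47/152 * 100
EF = 30.92%


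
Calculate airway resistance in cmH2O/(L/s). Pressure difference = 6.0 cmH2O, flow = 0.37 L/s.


R = dP / flow
R = 6.0 / 0.37
R = 16.22 cmH2O/(L/s)


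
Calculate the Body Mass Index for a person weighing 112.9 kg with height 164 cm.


BMI = weight / height^2
height = 164 cm = 1.64 m
BMI = 112.9 / 1.64^2
BMI = 41.98 kg/m^2


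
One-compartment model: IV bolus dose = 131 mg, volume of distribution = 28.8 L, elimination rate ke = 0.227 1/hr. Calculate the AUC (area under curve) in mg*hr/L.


C0 = Dose/Vd = 131/28.8 = 4.54861 mg/L
AUC = C0/ke = 4.54861/0.227
AUC = 20.04 mg*hr/L


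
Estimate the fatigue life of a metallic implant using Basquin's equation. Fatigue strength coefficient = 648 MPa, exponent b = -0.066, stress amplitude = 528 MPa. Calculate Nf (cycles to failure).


sigma_a = sigma_f' * (2Nf)^b
2Nf = (sigma_a/sigma_f')^(1/b)
2Nf = (528/648)^(1/-0.066)
2Nf = 22.263435
Nf = 11.13


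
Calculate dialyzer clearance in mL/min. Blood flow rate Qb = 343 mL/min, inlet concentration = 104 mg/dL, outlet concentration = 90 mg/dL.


K = Qb * (Cb_in - Cb_out) / Cb_in
K = 343 * (104 - 90) / 104
K = 46.17 mL/min


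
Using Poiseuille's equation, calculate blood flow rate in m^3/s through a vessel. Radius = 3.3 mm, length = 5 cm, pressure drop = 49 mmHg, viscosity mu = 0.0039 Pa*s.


Q = pi*r^4*dP / (8*mu*L)
r = 0.0033 m, L = 0.05 m
dP = 49 mmHg = 6532.778 Pa
Q = 0.00156 m^3/s


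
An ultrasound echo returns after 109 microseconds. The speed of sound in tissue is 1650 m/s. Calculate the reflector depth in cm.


depth = c * t / 2
t = 109 us = 1.0900e-04 s
depth = 1650 * 1.0900e-04 / 2
depth = 0.089925 m = 8.9925 cm


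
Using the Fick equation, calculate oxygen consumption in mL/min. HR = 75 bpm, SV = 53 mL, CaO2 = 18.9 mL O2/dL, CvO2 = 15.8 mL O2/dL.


CO = HR*SV = 75*53/1000 = 3.975 L/min
a-v O2 diff = 18.9 - 15.8 = 3.1 mL/dL
VO2 = CO * (CaO2-CvO2) * 10 dL/L
VO2 = 3.975 * 3.1 * 10
VO2 = 123.2 mL/min


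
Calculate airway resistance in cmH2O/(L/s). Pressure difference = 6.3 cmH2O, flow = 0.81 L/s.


R = dP / flow
R = 6.3 / 0.81
R = 7.778 cmH2O/(L/s)


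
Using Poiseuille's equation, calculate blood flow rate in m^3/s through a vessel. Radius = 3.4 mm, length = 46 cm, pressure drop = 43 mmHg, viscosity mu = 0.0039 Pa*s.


Q = pi*r^4*dP / (8*mu*L)
r = 0.0034 m, L = 0.46 m
dP = 43 mmHg = 5732.846 Pa
Q = 1.6770e-04 m^3/s


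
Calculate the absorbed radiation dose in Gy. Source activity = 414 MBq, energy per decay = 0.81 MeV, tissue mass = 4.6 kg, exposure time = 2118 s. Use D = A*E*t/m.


A = 414 MBq = 4.1400e+08 Bq
E = 0.81 MeV = 1.29762e-13 J
D = A*E*t/m = 4.1400e+08*1.29762e-13*2118/4.6
D = 0.02474 Gy


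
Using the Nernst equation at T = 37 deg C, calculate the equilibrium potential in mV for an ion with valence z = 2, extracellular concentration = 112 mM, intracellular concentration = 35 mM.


E = (RT/(zF)) * ln(C_out/C_in)
T = 37 + 273.15 = 310.15 K
E = (8.314 * 310.15 / (2 * 96485)) * ln(112/35)
E = 15.54 mV


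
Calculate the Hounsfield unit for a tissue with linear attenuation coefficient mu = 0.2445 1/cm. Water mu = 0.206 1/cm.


HU = ((mu_tissue - mu_water) / mu_water) * 1000
HU = ((0.2445 - 0.206) / 0.206) * 1000
HU = 186.9


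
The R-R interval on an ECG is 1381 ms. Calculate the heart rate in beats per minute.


HR = 60 / RR_interval(s)
RR = 1381 ms = 1.381 s
HR = 60 / 1.381 = 43.45 bpm


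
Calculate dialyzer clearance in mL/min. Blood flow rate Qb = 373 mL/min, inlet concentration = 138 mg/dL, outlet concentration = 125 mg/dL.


K = Qb * (Cb_in - Cb_out) / Cb_in
K = 373 * (138 - 125) / 138
K = 35.14 mL/min


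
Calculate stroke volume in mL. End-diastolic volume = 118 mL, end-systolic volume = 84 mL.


SV = EDV - ESV
SV = 118 - 84
SV = 34 mL


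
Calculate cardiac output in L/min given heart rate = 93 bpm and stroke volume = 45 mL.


CO = HR * SV
CO = 93 * 45 / 1000
CO = 4.185 L/min


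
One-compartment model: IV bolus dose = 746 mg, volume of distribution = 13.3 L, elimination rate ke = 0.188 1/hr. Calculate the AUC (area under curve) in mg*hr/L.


C0 = Dose/Vd = 746/13.3 = 56.0902 mg/L
AUC = C0/ke = 56.0902/0.188
AUC = 298.4 mg*hr/L


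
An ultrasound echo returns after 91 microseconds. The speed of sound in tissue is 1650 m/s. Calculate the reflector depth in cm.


depth = c * t / 2
t = 91 us = 9.1000e-05 s
depth = 1650 * 9.1000e-05 / 2
depth = 0.075075 m = 7.5075 cm


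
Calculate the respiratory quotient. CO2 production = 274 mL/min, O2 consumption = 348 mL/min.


RQ = VCO2 / VO2
RQ = 274 / 348
RQ = 0.7874


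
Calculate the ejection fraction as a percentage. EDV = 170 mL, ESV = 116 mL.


SV = EDV - ESV = 170 - 116 = 54 mL
EF = SV/EDV * 100 = 54/170 * 100
EF = 31.76%


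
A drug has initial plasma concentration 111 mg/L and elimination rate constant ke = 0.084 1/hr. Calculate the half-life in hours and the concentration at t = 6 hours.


t_half = ln(2) / ke = 0.693147 / 0.084 = 8.252 hr
C(t) = C0 * exp(-ke*t) = 111 * exp(-0.084*6)
C(6) = 67.06 mg/L


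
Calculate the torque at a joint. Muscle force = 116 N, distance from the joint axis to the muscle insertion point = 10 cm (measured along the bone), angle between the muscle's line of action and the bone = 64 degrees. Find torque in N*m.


Torque = F * d * sin(theta)   (moment arm = d*sin(theta))
d = 10 cm = 0.1 m
Torque = 116 * 0.1 * sin(64)
Torque = 10.43 N*m


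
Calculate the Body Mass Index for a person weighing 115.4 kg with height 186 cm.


BMI = weight / height^2
height = 186 cm = 1.86 m
BMI = 115.4 / 1.86^2
BMI = 33.36 kg/m^2


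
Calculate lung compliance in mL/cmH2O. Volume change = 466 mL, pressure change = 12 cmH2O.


C = dV / dP
C = 466 / 12
C = 38.83 mL/cmH2O


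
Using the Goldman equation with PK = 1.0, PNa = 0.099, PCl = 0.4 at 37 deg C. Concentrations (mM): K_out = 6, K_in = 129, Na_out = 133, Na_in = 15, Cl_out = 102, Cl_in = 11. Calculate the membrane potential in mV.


Vm = (RT/F)*ln((PK*Ko + PNa*Nao + PCl*Cli)/(PK*Ki + PNa*Nai + PCl*Clo))
Numer = 23.567, Denom = 171.285
Vm = -53.01 mV


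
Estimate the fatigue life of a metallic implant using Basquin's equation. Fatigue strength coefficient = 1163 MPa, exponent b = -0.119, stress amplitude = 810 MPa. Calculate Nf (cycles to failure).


sigma_a = sigma_f' * (2Nf)^b
2Nf = (sigma_a/sigma_f')^(1/b)
2Nf = (810/1163)^(1/-0.119)
2Nf = 20.898903
Nf = 10.45


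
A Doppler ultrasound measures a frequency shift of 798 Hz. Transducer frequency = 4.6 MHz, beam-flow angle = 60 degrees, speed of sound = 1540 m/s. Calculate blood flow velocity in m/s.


v = fd * c / (2 * f0 * cos(theta))
v = 798 * 1540 / (2 * 4.6000e+06 * cos(60))
v = 0.2672 m/s


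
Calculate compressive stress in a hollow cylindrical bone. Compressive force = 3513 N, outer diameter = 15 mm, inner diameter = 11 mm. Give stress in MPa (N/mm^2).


A = pi*(r_o^2 - r_i^2)
r_o = 7.5 mm, r_i = 5.5 mm
A = 81.6814 mm^2
sigma = F/A = 3513 / 81.6814
sigma = 43.01 MPa


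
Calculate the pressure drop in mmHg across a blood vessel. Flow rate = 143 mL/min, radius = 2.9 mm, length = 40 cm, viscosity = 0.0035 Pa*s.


dP = 8*mu*L*Q / (pi*r^4)
Q = 143 mL/min = 2.38333e-06 m^3/s
dP = 120.132 Pa = 120.132 / 133.322 mmHg = 0.9011 mmHg


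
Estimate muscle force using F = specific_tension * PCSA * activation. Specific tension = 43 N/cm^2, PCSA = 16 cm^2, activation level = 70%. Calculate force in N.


F = sigma * PCSA * activation
F = 43 * 16 * 0.7
F = 481.6 N


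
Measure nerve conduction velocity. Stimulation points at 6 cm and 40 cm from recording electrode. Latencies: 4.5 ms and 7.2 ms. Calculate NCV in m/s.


Distance = (40 - 6) / 100 = 0.34 m
dt = (7.2 - 4.5) / 1000 = 0.0027 s
NCV = dist / dt = 125.9 m/s


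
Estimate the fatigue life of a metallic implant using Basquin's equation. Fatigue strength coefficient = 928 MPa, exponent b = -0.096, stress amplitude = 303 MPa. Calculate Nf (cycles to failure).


sigma_a = sigma_f' * (2Nf)^b
2Nf = (sigma_a/sigma_f')^(1/b)
2Nf = (303/928)^(1/-0.096)
2Nf = 115770.36
Nf = 5.789e+04


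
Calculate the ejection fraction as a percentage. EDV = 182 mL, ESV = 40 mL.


SV = EDV - ESV = 182 - 40 = 142 mL
EF = SV/EDV * 100 = 142/182 * 100
EF = 78.02%


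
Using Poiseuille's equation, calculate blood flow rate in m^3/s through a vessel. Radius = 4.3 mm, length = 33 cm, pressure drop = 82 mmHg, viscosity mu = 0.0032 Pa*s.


Q = pi*r^4*dP / (8*mu*L)
r = 0.0043 m, L = 0.33 m
dP = 82 mmHg = 10932.404 Pa
Q = 0.00139 m^3/s


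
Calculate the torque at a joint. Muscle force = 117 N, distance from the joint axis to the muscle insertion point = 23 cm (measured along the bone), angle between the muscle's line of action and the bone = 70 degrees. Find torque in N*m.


Torque = F * d * sin(theta)   (moment arm = d*sin(theta))
d = 23 cm = 0.23 m
Torque = 117 * 0.23 * sin(70)
Torque = 25.29 N*m


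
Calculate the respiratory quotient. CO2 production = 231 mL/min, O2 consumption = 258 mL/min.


RQ = VCO2 / VO2
RQ = 231 / 258
RQ = 0.8953
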